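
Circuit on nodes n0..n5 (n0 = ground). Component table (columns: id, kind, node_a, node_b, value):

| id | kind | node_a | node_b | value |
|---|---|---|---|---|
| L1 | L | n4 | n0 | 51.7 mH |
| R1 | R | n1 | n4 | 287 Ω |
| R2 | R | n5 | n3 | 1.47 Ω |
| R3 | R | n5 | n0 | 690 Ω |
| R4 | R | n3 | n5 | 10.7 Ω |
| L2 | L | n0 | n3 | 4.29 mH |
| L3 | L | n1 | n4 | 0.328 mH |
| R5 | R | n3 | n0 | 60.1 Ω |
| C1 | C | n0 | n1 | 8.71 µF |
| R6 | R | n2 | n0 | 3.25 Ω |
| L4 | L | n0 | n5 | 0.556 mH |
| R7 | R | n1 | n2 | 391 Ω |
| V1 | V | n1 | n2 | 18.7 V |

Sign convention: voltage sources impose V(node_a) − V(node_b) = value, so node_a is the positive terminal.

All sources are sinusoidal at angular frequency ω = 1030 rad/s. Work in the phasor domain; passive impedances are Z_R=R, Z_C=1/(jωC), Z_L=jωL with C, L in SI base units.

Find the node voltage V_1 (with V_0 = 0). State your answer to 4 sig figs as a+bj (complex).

Apply KCL at each of the 5 non-ground nodes and solve the resulting linear system.
Node n1: branches {R1, L3, C1, R7, V1} → V_1 = 18.68+0.5883j
Node n2: branches {R6, R7, V1} → V_2 = -0.01853+0.5883j
Node n3: branches {R2, R4, L2, R5} → V_3 = 0.000+0.000j
Node n4: branches {L1, R1, L3} → V_4 = 18.56+0.5847j
Node n5: branches {R2, R3, R4, L4} → V_5 = 0.000+0.000j
Source currents: i(V1)=-0.05353+0.1810j

18.68+0.5883j V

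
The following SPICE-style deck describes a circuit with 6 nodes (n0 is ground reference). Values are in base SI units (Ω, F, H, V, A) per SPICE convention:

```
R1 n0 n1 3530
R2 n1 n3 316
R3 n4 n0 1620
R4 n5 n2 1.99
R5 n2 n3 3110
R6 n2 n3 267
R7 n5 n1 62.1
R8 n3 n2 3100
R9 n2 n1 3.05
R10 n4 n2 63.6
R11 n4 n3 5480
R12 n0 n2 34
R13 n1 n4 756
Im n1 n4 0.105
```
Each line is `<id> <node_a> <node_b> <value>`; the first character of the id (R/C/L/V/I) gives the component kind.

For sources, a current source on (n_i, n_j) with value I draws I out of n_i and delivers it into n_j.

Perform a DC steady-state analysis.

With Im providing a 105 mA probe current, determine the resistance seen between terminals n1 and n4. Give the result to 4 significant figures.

R_eq = 58.54 Ω

MNA unknowns: 5 node voltages V₁..V_5
R1: Y=0.0002833 on G[0,1]
R2: Y=0.003165 on G[1,3]
R3: Y=0.0006173 on G[4,0]
R4: Y=0.5025 on G[5,2]
R5: Y=0.0003215 on G[2,3]
R6: Y=0.003745 on G[2,3]
R7: Y=0.01610 on G[5,1]
R8: Y=0.0003226 on G[3,2]
R9: Y=0.3279 on G[2,1]
R10: Y=0.01572 on G[4,2]
R11: Y=0.0001825 on G[4,3]
R12: Y=0.02941 on G[0,2]
R13: Y=0.001323 on G[1,4]
Im: z[1]−=0.105, z[4]+=0.105
solve → V1=-0.3958, V2=-0.1169, V3=-0.09257, V4=5.750, V5=-0.1255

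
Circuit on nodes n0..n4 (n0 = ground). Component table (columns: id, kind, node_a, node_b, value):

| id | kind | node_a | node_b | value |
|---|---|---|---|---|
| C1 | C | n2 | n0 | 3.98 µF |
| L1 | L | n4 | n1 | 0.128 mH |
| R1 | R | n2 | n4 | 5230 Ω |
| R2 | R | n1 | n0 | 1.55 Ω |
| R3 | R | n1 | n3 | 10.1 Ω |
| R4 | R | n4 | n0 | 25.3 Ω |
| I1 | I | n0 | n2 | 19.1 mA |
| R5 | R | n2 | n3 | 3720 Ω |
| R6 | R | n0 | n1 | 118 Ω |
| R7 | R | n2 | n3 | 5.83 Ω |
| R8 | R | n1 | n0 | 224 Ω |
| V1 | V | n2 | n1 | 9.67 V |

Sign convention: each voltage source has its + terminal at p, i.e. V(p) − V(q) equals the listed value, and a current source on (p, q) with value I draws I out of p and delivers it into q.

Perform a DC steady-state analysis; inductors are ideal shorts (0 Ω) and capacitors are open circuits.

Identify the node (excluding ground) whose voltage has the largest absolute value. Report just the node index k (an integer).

Apply KCL at each of the 4 non-ground nodes and solve the resulting linear system.
Node n1: branches {L1, R2, R3, R6, R8, V1} → V_1 = 0.02738
Node n2: branches {C1, R1, I1, R5, R7, V1} → V_2 = 9.697
Node n3: branches {R3, R5, R7} → V_3 = 6.162
Node n4: branches {L1, R1, R4} → V_4 = 0.02738
Source currents: i(L1)=0.0007668, i(V1)=-0.5901

2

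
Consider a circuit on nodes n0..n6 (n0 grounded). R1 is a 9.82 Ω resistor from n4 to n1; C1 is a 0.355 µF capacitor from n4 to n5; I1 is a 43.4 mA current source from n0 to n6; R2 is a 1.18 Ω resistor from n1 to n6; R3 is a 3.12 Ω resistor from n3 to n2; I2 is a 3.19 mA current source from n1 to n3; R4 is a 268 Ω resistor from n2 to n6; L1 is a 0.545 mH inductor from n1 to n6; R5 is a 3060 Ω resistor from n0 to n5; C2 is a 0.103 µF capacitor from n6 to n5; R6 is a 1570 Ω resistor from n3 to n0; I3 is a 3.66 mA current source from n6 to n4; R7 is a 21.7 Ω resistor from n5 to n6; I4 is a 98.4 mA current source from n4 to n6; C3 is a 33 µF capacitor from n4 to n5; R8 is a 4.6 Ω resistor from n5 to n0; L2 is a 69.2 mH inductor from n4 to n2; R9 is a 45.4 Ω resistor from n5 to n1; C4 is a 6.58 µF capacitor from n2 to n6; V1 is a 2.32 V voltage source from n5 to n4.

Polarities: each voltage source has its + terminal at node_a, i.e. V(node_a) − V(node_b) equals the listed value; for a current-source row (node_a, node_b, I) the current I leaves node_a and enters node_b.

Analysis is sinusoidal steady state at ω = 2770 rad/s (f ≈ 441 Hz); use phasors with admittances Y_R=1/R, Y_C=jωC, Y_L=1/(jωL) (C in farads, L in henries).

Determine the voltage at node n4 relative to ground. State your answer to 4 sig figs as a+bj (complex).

-2.122-0.0005469j V

Apply KCL at each of the 6 non-ground nodes and solve the resulting linear system.
Node n1: branches {R1, R2, I2, L1, R9} → V_1 = -0.4177+0.05066j
Node n2: branches {R3, R4, L2, C4} → V_2 = 0.4078+0.1873j
Node n3: branches {R3, I2, R6} → V_3 = 0.4169+0.1869j
Node n4: branches {R1, C1, I3, I4, C3, L2, V1} → V_4 = -2.122-0.0005469j
Node n5: branches {C1, R5, C2, R7, C3, R8, R9, V1} → V_5 = 0.1981-0.0005469j
Node n6: branches {I1, R2, R4, L1, C2, I3, R7, I4, C4} → V_6 = -0.3018+0.1487j
Source currents: i(V1)=-0.07978-0.2064j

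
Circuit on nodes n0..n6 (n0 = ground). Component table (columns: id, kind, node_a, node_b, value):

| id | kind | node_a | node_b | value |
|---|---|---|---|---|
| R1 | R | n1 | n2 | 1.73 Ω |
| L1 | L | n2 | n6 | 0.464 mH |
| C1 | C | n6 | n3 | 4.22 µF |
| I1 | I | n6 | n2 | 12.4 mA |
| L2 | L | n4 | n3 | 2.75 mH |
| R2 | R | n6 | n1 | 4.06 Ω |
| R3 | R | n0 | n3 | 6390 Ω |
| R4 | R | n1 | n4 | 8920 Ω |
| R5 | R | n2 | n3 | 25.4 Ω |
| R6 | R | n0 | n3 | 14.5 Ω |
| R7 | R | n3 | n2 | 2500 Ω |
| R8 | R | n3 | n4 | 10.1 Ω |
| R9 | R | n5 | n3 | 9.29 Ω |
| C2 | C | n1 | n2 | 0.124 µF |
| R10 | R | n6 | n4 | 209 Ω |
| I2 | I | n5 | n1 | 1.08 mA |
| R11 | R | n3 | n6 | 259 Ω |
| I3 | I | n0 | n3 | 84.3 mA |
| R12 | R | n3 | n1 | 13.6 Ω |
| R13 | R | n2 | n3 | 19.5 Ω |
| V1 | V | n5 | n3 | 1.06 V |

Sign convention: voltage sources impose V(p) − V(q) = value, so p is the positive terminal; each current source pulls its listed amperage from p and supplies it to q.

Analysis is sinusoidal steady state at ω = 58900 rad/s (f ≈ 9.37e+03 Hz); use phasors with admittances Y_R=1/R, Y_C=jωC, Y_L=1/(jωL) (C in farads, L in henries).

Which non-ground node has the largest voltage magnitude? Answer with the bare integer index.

MNA unknowns: 6 node voltages V₁..V_6 plus 1 source current (V1)
R1: Y=0.5780+0.000j on G[1,2]
L1: Y=0.000-0.03659j on G[2,6]
C1: Y=0.000+0.2486j on G[6,3]
I1: z[6]−=0.0124, z[2]+=0.0124
L2: Y=0.000-0.006174j on G[4,3]
R2: Y=0.2463+0.000j on G[6,1]
R3: Y=0.0001565+0.000j on G[0,3]
R4: Y=0.0001121+0.000j on G[1,4]
R5: Y=0.03937+0.000j on G[2,3]
R6: Y=0.06897+0.000j on G[0,3]
R7: Y=0.0004000+0.000j on G[3,2]
R8: Y=0.09901+0.000j on G[3,4]
R9: Y=0.1076+0.000j on G[5,3]
C2: Y=0.000+0.007304j on G[1,2]
R10: Y=0.004785+0.000j on G[6,4]
I2: z[5]−=0.00108, z[1]+=0.00108
R11: Y=0.003861+0.000j on G[3,6]
I3: z[0]−=0.0843, z[3]+=0.0843
R12: Y=0.07353+0.000j on G[3,1]
R13: Y=0.05128+0.000j on G[2,3]
V1: row V5−V3=1.06, i_V1 at 5,3
solve → V1=1.243+0.01413j, V2=1.258+0.01472j, V3=1.220+0.000j, V4=1.219+0.0007468j, V5=2.280+0.000j, V6=1.209+0.01651j
aux → i_V1=-0.1152+0.000j

5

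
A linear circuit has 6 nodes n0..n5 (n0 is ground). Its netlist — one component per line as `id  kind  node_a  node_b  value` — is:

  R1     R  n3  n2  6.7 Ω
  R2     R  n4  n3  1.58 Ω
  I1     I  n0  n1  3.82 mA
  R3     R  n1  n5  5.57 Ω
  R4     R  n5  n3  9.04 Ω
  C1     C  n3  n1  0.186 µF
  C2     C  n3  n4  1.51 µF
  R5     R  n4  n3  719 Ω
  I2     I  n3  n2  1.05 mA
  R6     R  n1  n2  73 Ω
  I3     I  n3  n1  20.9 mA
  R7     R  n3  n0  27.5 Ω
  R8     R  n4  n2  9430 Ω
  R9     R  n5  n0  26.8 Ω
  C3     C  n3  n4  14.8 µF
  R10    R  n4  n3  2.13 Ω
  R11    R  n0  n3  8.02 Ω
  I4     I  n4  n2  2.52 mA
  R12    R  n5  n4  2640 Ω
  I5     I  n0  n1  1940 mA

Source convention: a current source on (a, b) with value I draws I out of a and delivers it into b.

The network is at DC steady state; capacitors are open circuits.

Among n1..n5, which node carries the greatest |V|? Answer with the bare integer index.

Apply KCL at each of the 5 non-ground nodes and solve the resulting linear system.
Node n1: branches {I1, R3, C1, R6, I3, I5} → V_1 = 27.21
Node n2: branches {R1, I2, R6, R8, I4} → V_2 = 9.627
Node n3: branches {R1, R2, R4, C1, C2, R5, I2, I3, R7, C3, R10, R11} → V_3 = 7.991
Node n4: branches {R2, C2, R5, R8, C3, R10, I4, R12} → V_4 = 7.992
Node n5: branches {R3, R4, R9, R12} → V_5 = 17.60

1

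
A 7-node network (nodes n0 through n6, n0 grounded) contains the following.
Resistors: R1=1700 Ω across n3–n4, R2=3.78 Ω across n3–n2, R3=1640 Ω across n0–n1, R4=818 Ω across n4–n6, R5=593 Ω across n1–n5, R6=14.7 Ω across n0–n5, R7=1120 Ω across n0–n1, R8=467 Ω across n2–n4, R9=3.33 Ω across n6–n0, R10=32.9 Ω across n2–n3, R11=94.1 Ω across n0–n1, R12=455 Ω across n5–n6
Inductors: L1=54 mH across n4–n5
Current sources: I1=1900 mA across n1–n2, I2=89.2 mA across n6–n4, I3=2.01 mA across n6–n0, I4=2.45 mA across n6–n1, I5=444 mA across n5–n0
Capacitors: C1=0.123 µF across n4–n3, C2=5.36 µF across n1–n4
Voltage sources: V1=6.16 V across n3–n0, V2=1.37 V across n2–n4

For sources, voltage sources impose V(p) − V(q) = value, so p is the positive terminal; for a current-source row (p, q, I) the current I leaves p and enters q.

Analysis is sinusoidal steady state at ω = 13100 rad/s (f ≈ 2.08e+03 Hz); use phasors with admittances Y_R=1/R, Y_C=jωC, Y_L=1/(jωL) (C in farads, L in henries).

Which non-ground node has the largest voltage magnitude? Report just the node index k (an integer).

1

MNA unknowns: 6 node voltages V₁..V_6 plus 2 source currents (V1, V2)
R1: Y=0.0005882+0.000j on G[3,4]
R2: Y=0.2646+0.000j on G[3,2]
R3: Y=0.0006098+0.000j on G[0,1]
L1: Y=0.000-0.001414j on G[4,5]
I1: z[1]−=1.9, z[2]+=1.9
I2: z[6]−=0.0892, z[4]+=0.0892
R4: Y=0.001222+0.000j on G[4,6]
C1: Y=0.000+0.001611j on G[4,3]
R5: Y=0.001686+0.000j on G[1,5]
R6: Y=0.06803+0.000j on G[0,5]
I3: z[6]−=0.00201, z[0]+=0.00201
C2: Y=0.000+0.07022j on G[1,4]
R7: Y=0.0008929+0.000j on G[0,1]
R8: Y=0.002141+0.000j on G[2,4]
R9: Y=0.3003+0.000j on G[6,0]
R10: Y=0.03040+0.000j on G[2,3]
I4: z[6]−=0.00245, z[1]+=0.00245
R11: Y=0.01063+0.000j on G[0,1]
I5: z[5]−=0.444, z[0]+=0.444
R12: Y=0.002198+0.000j on G[5,6]
V1: row V3−V0=6.16, i_V1 at 3,0
V2: row V2−V4=1.37, i_V2 at 2,4
solve → V1=-0.06003+26.01j, V2=6.419-1.149j, V3=6.160+0.000j, V4=5.049-1.149j, V5=-6.216+0.3885j, V6=-0.3330-0.001814j
aux → i_V1=0.07759-0.3414j, i_V2=1.821+0.3389j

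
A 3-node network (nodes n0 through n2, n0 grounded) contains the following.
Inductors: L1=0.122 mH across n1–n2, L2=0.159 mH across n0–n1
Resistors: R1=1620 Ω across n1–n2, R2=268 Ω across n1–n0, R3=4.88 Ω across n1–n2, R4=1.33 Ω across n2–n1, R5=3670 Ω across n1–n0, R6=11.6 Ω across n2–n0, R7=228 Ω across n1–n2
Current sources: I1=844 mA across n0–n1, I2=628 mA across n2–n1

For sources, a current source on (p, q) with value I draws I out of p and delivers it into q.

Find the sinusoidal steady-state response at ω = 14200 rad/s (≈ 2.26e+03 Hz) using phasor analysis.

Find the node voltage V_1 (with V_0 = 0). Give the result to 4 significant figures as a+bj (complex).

0.3163+1.922j V

MNA unknowns: 2 node voltages V₁..V_2
L1: Y=0.000-0.5772j on G[1,2]
R1: Y=0.0006173+0.000j on G[1,2]
R2: Y=0.003731+0.000j on G[1,0]
R3: Y=0.2049+0.000j on G[1,2]
I1: z[0]−=0.844, z[1]+=0.844
R4: Y=0.7519+0.000j on G[2,1]
R5: Y=0.0002725+0.000j on G[1,0]
R6: Y=0.08621+0.000j on G[2,0]
L2: Y=0.000-0.4429j on G[0,1]
R7: Y=0.004386+0.000j on G[1,2]
I2: z[2]−=0.628, z[1]+=0.628
solve → V1=0.3163+1.922j, V2=-0.09659+1.536j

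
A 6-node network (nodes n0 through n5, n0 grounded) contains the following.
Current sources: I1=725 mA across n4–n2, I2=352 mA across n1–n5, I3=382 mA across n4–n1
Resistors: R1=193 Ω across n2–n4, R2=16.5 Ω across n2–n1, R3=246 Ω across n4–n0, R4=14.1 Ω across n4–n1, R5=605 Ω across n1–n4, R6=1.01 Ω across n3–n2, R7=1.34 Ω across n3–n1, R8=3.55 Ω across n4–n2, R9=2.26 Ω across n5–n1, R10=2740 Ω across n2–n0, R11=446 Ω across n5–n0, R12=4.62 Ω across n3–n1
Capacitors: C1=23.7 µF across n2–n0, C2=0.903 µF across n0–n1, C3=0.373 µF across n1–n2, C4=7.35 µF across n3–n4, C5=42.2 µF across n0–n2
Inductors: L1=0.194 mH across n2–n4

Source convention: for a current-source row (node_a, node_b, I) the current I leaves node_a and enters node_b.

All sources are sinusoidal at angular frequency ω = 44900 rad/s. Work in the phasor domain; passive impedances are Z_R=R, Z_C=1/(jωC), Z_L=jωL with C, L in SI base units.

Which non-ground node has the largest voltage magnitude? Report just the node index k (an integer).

4

MNA unknowns: 5 node voltages V₁..V_5
I1: z[4]−=0.725, z[2]+=0.725
R1: Y=0.005181+0.000j on G[2,4]
I2: z[1]−=0.352, z[5]+=0.352
R2: Y=0.06061+0.000j on G[2,1]
C1: Y=0.000+1.064j on G[2,0]
R3: Y=0.004065+0.000j on G[4,0]
R4: Y=0.07092+0.000j on G[4,1]
L1: Y=0.000-0.1148j on G[2,4]
R5: Y=0.001653+0.000j on G[1,4]
R6: Y=0.9901+0.000j on G[3,2]
C2: Y=0.000+0.04054j on G[0,1]
R7: Y=0.7463+0.000j on G[3,1]
R8: Y=0.2817+0.000j on G[4,2]
R9: Y=0.4425+0.000j on G[5,1]
C3: Y=0.000+0.01675j on G[1,2]
C4: Y=0.000+0.3300j on G[3,4]
C5: Y=0.000+1.895j on G[0,2]
R10: Y=0.0003650+0.000j on G[2,0]
R11: Y=0.002242+0.000j on G[5,0]
R12: Y=0.2165+0.000j on G[3,1]
I3: z[4]−=0.382, z[1]+=0.382
solve → V1=-0.03129-0.3603j, V2=-0.0005688+0.002675j, V3=-0.2534-0.4826j, V4=-2.066+0.9236j, V5=0.7604-0.3585j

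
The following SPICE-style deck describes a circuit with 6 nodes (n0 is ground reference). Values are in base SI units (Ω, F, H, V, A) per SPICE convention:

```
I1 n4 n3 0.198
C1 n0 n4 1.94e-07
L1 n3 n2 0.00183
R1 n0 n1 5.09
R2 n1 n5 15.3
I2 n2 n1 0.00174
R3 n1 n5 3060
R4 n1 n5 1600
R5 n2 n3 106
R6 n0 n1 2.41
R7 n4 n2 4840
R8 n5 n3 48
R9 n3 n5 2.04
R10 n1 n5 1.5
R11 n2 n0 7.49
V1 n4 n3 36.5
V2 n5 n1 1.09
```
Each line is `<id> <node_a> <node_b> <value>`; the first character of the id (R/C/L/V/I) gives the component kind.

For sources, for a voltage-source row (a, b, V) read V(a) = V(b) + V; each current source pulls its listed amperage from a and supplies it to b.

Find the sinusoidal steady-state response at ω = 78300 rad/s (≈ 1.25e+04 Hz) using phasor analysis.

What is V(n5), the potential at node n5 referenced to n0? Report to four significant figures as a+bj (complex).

1.037-0.8920j V

MNA unknowns: 5 node voltages V₁..V_5 plus 2 source currents (V1, V2)
I1: z[4]−=0.198, z[3]+=0.198
C1: Y=0.000+0.01519j on G[0,4]
L1: Y=0.000-0.006979j on G[3,2]
R1: Y=0.1965+0.000j on G[0,1]
R2: Y=0.06536+0.000j on G[1,5]
I2: z[2]−=0.00174, z[1]+=0.00174
R3: Y=0.0003268+0.000j on G[1,5]
R4: Y=0.0006250+0.000j on G[1,5]
R5: Y=0.009434+0.000j on G[2,3]
R6: Y=0.4149+0.000j on G[0,1]
R7: Y=0.0002066+0.000j on G[4,2]
R8: Y=0.02083+0.000j on G[5,3]
R9: Y=0.4902+0.000j on G[3,5]
R10: Y=0.6667+0.000j on G[1,5]
R11: Y=0.1335+0.000j on G[2,0]
V1: row V4−V3=36.5, i_V1 at 4,3
V2: row V5−V1=1.09, i_V2 at 5,1
solve → V1=-0.05284-0.8920j, V2=0.01907-0.1783j, V3=0.9705-1.959j, V4=37.47-1.959j, V5=1.037-0.8920j
aux → i_V1=-0.2355-0.5688j, i_V2=-0.8330-0.5454j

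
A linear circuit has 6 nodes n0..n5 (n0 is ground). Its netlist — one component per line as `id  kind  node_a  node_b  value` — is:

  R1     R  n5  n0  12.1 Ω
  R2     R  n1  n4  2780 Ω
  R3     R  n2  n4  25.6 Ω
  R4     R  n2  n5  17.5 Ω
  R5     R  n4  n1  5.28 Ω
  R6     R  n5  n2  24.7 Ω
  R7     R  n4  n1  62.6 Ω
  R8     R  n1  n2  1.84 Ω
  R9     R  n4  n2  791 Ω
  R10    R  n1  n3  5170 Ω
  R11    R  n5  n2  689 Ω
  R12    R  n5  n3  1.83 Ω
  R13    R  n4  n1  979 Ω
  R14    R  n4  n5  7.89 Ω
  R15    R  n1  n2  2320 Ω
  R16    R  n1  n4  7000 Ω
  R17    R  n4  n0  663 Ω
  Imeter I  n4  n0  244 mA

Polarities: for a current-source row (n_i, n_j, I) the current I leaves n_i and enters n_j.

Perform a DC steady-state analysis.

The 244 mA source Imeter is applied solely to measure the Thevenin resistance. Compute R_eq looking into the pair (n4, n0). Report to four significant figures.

R_eq = 16.87 Ω

MNA unknowns: 5 node voltages V₁..V_5
R1: Y=0.08264 on G[5,0]
R2: Y=0.0003597 on G[1,4]
R3: Y=0.03906 on G[2,4]
R4: Y=0.05714 on G[2,5]
R5: Y=0.1894 on G[4,1]
R6: Y=0.04049 on G[5,2]
R7: Y=0.01597 on G[4,1]
R8: Y=0.5435 on G[1,2]
R9: Y=0.001264 on G[4,2]
R10: Y=0.0001934 on G[1,3]
R11: Y=0.001451 on G[5,2]
R12: Y=0.5464 on G[5,3]
R13: Y=0.001021 on G[4,1]
R14: Y=0.1267 on G[4,5]
R15: Y=0.0004310 on G[1,2]
R16: Y=0.0001429 on G[1,4]
R17: Y=0.001508 on G[4,0]
Imeter: z[4]−=0.244, z[0]+=0.244
solve → V1=-3.808, V2=-3.691, V3=-2.878, V4=-4.116, V5=-2.877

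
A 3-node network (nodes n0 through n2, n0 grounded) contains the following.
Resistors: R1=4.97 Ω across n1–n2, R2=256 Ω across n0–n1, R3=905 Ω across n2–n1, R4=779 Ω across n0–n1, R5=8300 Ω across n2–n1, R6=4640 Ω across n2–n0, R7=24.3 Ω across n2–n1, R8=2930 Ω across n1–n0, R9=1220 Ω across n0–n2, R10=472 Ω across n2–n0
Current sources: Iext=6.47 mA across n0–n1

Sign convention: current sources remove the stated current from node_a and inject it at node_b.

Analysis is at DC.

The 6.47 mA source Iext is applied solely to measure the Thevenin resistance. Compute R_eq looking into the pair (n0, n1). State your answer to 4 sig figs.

R_eq = 115.7 Ω

Apply KCL at each of the 2 non-ground nodes and solve the resulting linear system.
Node n1: branches {R1, R2, R3, R4, R5, R7, R8, Iext} → V_1 = 0.7484
Node n2: branches {R1, R3, R5, R6, R7, R9, R10} → V_2 = 0.7389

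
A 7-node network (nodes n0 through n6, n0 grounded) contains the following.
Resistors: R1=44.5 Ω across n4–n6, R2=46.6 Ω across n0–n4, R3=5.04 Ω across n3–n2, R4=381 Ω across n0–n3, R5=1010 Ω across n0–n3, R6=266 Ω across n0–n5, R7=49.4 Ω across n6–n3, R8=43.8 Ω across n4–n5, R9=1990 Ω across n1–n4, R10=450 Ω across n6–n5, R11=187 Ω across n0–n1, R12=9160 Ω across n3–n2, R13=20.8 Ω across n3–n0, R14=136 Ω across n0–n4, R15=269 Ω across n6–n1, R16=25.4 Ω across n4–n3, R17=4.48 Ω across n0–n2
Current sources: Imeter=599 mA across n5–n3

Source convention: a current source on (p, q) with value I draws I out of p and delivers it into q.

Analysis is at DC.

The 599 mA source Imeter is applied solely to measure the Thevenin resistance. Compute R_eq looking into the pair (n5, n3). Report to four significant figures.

Apply KCL at each of the 6 non-ground nodes and solve the resulting linear system.
Node n1: branches {R9, R11, R15} → V_1 = -1.402
Node n2: branches {R3, R12, R17} → V_2 = 0.7418
Node n3: branches {R3, R4, R5, R7, R12, R13, R16, Imeter} → V_3 = 1.576
Node n4: branches {R1, R2, R8, R9, R14, R16} → V_4 = -5.049
Node n5: branches {R6, R8, R10, Imeter} → V_5 = -25.02
Node n6: branches {R1, R7, R10, R15} → V_6 = -2.926

R_eq = 44.39 Ω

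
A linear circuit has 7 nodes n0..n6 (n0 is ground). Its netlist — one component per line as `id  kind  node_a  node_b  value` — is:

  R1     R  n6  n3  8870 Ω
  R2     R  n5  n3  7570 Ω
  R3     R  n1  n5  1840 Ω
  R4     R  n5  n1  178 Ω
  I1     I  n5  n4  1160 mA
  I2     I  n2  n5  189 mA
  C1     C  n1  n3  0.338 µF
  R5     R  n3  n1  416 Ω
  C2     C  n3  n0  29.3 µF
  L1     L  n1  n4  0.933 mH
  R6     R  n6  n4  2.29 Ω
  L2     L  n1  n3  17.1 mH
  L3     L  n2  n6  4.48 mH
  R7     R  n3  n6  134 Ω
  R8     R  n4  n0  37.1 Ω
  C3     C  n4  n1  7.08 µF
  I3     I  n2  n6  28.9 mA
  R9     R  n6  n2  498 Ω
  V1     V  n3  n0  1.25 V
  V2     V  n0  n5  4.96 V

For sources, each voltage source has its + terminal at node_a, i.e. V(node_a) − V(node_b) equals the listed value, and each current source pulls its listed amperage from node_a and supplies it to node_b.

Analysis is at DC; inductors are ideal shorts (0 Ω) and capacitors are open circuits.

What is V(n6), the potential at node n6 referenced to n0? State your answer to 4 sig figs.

0.8246 V

Apply KCL at each of the 6 non-ground nodes and solve the resulting linear system.
Node n1: branches {R3, R4, C1, R5, L1, L2, C3} → V_1 = 1.250
Node n2: branches {I2, L3, I3, R9} → V_2 = 0.8246
Node n3: branches {R1, R2, C1, R5, C2, L2, R7, V1} → V_3 = 1.250
Node n4: branches {I1, L1, R6, R8, C3} → V_4 = 1.250
Node n5: branches {R2, R3, R4, I1, I2, V2} → V_5 = -4.960
Node n6: branches {R1, R6, L3, R7, I3, R9} → V_6 = 0.8246
Source currents: i(L1)=-0.9405, i(L2)=0.9023, i(L3)=-0.2179, i(V1)=0.8982, i(V2)=0.9319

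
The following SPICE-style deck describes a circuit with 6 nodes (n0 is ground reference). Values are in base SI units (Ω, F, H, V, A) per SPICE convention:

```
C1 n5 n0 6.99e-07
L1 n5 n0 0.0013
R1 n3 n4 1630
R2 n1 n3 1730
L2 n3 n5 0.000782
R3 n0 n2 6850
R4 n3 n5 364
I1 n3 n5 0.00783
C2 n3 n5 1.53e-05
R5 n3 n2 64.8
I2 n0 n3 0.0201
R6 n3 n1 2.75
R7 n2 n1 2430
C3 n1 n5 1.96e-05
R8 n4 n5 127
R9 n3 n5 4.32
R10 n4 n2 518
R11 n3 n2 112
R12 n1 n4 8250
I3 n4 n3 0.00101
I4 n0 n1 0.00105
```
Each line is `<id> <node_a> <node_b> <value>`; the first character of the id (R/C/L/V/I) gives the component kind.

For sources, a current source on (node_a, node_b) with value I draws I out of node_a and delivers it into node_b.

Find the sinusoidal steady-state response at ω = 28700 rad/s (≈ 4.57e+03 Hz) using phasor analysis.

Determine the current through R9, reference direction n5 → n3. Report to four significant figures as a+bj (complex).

Element admittances at ω=28700 rad/s:
  Y(C1) = 0.000+0.02006j S between n5,n0
  Y(L1) = 0.000-0.02680j S between n5,n0
  Y(R1) = 0.0006135+0.000j S between n3,n4
  Y(R2) = 0.0005780+0.000j S between n1,n3
  Y(L2) = 0.000-0.04456j S between n3,n5
  Y(R3) = 0.0001460+0.000j S between n0,n2
  Y(R4) = 0.002747+0.000j S between n3,n5
  I1: injects 0.00783 A into n5 (from n3)
  Y(C2) = 0.000+0.4391j S between n3,n5
  Y(R5) = 0.01543+0.000j S between n3,n2
  I2: injects 0.0201 A into n3 (from n0)
  Y(R6) = 0.3636+0.000j S between n3,n1
  Y(R7) = 0.0004115+0.000j S between n2,n1
  Y(C3) = 0.000+0.5625j S between n1,n5
  Y(R8) = 0.007874+0.000j S between n4,n5
  Y(R9) = 0.2315+0.000j S between n3,n5
  Y(R10) = 0.001931+0.000j S between n4,n2
  Y(R11) = 0.008929+0.000j S between n3,n2
  Y(R12) = 0.0001212+0.000j S between n1,n4
  I3: injects 0.00101 A into n3 (from n4)
  I4: injects 0.00105 A into n1 (from n0)
Assemble and solve the 5×5 MNA system:
  V(n1)=0.06481+3.125j  V(n2)=0.06992+3.105j  V(n3)=0.07814+3.122j  V(n4)=-0.02749+3.129j  V(n5)=0.06725+3.136j

-0.002521+0.003291j A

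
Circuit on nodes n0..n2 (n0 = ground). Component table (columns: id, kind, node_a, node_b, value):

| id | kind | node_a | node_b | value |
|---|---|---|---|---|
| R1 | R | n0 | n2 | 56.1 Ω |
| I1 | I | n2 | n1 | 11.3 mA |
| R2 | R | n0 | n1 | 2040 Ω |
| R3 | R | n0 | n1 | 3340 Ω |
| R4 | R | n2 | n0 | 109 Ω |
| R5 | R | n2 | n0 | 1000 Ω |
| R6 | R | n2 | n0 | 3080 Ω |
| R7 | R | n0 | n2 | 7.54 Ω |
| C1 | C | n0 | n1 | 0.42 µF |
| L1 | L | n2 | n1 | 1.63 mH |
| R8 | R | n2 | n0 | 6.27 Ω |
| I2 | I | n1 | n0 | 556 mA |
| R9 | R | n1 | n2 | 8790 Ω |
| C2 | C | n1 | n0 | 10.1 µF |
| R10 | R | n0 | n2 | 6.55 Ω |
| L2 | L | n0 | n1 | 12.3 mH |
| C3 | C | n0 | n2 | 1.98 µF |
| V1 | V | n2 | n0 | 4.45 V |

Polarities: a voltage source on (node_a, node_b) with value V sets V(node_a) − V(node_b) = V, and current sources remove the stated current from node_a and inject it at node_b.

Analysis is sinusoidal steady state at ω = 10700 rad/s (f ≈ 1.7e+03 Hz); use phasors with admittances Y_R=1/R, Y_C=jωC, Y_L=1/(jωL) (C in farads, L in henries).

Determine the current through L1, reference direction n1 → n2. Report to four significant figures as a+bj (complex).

Apply KCL at each of the 2 non-ground nodes and solve the resulting linear system.
Node n1: branches {I1, R2, R3, C1, L1, I2, R9, C2, L2} → V_1 = -5.572+11.32j
Node n2: branches {R1, I1, R4, R5, R6, R7, L1, R8, R9, R10, C3, V1} → V_2 = 4.450+0.000j
Source currents: i(V1)=-1.469+0.4816j

0.6490+0.5746j A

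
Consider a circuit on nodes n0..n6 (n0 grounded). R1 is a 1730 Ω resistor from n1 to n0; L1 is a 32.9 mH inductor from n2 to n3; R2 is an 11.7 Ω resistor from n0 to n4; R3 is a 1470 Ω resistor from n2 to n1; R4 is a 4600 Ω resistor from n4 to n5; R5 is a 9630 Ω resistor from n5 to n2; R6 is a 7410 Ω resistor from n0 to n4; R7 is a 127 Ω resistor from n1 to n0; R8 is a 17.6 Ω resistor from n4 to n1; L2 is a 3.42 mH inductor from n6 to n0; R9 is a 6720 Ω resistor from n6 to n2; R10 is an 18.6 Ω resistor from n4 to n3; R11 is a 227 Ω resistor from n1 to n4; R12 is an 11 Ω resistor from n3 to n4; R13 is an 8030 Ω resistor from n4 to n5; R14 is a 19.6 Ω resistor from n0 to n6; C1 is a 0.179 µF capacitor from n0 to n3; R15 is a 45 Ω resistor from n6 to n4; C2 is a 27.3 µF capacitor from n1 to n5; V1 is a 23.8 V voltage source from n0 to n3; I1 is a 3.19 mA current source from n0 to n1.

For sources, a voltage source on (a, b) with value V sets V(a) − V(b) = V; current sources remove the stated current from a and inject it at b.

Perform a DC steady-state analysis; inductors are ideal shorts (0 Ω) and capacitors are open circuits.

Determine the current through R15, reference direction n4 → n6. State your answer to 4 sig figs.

MNA unknowns: 6 node voltages V₁..V_6 plus 3 source currents (L1, L2, V1)
R1: Y=0.0005780 on G[1,0]
L1: row V2−V3=0, i_L1 at 2,3
R2: Y=0.08547 on G[0,4]
R3: Y=0.0006803 on G[2,1]
R4: Y=0.0002174 on G[4,5]
R5: Y=0.0001038 on G[5,2]
R6: Y=0.0001350 on G[0,4]
R7: Y=0.007874 on G[1,0]
R8: Y=0.05682 on G[4,1]
L2: row V6−V0=0, i_L2 at 6,0
R9: Y=0.0001488 on G[6,2]
R10: Y=0.05376 on G[4,3]
R11: Y=0.004405 on G[1,4]
R12: Y=0.09091 on G[3,4]
R13: Y=0.0001245 on G[4,5]
R14: Y=0.05102 on G[0,6]
C1: Y=0.000 on G[0,3]
R15: Y=0.02222 on G[6,4]
C2: Y=0.000 on G[1,5]
V1: row V0−V3=23.8, i_V1 at 0,3
I1: z[0]−=0.00319, z[1]+=0.00319
solve → V1=-11.73, V2=-23.80, V3=-23.80, V4=-13.27, V5=-15.72, V6=0.000
aux → i_L1=0.01259, i_L2=-0.2984, i_V1=-1.536

-0.2948 A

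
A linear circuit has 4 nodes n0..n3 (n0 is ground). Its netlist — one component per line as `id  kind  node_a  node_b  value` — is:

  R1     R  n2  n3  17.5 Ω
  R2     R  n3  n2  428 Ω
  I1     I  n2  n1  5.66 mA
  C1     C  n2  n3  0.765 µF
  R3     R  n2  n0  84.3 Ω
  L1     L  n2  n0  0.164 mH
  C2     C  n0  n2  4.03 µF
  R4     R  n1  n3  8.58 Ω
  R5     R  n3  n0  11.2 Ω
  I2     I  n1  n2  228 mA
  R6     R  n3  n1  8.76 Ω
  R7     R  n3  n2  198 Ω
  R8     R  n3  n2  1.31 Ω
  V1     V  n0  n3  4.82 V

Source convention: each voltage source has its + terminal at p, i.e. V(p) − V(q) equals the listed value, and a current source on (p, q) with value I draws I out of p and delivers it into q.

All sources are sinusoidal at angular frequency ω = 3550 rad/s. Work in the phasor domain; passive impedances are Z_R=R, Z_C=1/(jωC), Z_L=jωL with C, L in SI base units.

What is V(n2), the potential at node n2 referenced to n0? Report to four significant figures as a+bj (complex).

-0.8734-1.784j V

Apply KCL at each of the 3 non-ground nodes and solve the resulting linear system.
Node n1: branches {I1, R4, I2, R6} → V_1 = -5.784+0.000j
Node n2: branches {R1, R2, I1, C1, R3, L1, C2, I2, R7, R8} → V_2 = -0.8734-1.784j
Node n3: branches {R1, R2, C1, R4, R5, R6, R7, R8, V1} → V_3 = -4.820+0.000j
Source currents: i(V1)=-3.480+1.467j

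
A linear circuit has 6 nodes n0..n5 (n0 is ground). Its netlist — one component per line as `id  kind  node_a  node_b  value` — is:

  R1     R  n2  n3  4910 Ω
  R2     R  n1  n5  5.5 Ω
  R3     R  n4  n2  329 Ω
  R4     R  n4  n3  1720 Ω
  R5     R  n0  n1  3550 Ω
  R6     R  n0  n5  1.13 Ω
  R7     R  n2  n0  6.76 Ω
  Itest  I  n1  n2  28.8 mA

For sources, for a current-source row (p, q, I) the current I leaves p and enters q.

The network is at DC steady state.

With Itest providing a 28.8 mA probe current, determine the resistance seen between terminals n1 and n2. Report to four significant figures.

R_eq = 13.38 Ω

Apply KCL at each of the 5 non-ground nodes and solve the resulting linear system.
Node n1: branches {R2, R5, Itest} → V_1 = -0.1906
Node n2: branches {R1, R3, R7, Itest} → V_2 = 0.1947
Node n3: branches {R1, R4} → V_3 = 0.1947
Node n4: branches {R3, R4} → V_4 = 0.1947
Node n5: branches {R2, R6} → V_5 = -0.03248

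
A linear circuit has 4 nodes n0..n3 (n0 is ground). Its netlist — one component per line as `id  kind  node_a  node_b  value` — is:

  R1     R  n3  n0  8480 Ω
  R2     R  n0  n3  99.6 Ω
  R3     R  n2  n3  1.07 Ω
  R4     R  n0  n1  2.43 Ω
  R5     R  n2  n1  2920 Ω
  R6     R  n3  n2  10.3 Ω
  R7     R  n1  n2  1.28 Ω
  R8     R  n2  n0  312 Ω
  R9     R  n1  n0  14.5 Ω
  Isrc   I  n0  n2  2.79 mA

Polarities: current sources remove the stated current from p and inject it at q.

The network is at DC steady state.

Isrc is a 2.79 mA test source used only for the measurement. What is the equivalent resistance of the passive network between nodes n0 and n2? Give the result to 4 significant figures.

R_eq = 3.217 Ω

Apply KCL at each of the 3 non-ground nodes and solve the resulting linear system.
Node n1: branches {R4, R5, R7, R9} → V_1 = 0.005559
Node n2: branches {R3, R5, R6, R7, R8, Isrc} → V_2 = 0.008976
Node n3: branches {R1, R2, R3, R6} → V_3 = 0.008889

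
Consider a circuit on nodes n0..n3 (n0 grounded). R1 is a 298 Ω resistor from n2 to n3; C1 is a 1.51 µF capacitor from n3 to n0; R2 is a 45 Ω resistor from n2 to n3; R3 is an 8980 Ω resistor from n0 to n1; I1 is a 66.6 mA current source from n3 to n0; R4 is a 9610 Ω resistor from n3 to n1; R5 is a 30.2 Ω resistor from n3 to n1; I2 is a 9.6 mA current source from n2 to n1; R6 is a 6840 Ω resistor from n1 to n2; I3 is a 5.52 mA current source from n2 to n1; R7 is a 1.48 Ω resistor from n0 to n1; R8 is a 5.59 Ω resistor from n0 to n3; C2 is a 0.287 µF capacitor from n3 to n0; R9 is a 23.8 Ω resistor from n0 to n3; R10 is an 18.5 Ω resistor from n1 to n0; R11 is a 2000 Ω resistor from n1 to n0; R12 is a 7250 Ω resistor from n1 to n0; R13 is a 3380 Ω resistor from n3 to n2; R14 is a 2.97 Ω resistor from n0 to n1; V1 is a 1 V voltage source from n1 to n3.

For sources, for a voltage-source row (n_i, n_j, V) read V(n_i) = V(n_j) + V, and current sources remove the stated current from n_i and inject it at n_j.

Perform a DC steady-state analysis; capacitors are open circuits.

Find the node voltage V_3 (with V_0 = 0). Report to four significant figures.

Element admittances at DC:
  Y(R1) = 0.003356 S between n2,n3
  Y(C1) = 0.000 S between n3,n0
  Y(R2) = 0.02222 S between n2,n3
  Y(R3) = 0.0001114 S between n0,n1
  I1: injects 0.0666 A into n0 (from n3)
  Y(R4) = 0.0001041 S between n3,n1
  Y(R5) = 0.03311 S between n3,n1
  I2: injects 0.0096 A into n1 (from n2)
  Y(R6) = 0.0001462 S between n1,n2
  I3: injects 0.00552 A into n1 (from n2)
  Y(R7) = 0.6757 S between n0,n1
  Y(R8) = 0.1789 S between n0,n3
  Y(C2) = 0.000 S between n3,n0
  Y(R9) = 0.04202 S between n0,n3
  Y(R10) = 0.05405 S between n1,n0
  Y(R11) = 0.0005000 S between n1,n0
  Y(R12) = 0.0001379 S between n1,n0
  Y(R13) = 0.0002959 S between n3,n2
  Y(R14) = 0.3367 S between n0,n1
  V1: constraint V(n1)−V(n3) = 1
Assemble and solve the 4×4 MNA system:
  V(n1)=0.1198  V(n2)=-1.456  V(n3)=-0.8802
  i(V1)=-0.1462

-0.8802 V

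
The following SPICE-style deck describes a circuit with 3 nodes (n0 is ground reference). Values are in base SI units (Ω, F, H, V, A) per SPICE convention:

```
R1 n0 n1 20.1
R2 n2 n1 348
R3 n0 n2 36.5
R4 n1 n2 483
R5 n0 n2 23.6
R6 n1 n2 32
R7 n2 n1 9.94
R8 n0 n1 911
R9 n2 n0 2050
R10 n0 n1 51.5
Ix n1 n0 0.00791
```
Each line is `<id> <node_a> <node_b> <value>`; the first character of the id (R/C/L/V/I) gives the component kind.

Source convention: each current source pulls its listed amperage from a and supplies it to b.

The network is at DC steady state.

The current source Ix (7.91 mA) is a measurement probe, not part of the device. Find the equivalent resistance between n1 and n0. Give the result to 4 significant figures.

Apply KCL at each of the 2 non-ground nodes and solve the resulting linear system.
Node n1: branches {R1, R2, R4, R6, R7, R8, R10, Ix} → V_1 = -0.06779
Node n2: branches {R2, R3, R4, R5, R6, R7, R9} → V_2 = -0.04479

R_eq = 8.570 Ω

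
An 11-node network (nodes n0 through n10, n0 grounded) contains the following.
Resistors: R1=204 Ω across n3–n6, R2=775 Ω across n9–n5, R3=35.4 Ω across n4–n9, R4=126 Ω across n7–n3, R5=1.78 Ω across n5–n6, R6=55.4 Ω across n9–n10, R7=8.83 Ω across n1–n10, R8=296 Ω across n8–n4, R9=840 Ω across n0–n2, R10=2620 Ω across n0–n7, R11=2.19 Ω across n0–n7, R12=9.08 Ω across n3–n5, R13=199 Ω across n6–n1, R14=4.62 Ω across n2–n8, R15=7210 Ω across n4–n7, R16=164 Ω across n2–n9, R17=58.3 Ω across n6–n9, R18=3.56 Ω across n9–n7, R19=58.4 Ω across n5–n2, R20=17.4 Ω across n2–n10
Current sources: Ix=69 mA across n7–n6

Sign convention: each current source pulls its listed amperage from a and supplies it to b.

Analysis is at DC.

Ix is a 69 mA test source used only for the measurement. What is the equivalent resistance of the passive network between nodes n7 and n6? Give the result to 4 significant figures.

R_eq = 28.97 Ω

Element admittances at DC:
  Y(R1) = 0.004902 S between n3,n6
  Y(R2) = 0.001290 S between n9,n5
  Y(R3) = 0.02825 S between n4,n9
  Y(R4) = 0.007937 S between n7,n3
  Y(R5) = 0.5618 S between n5,n6
  Y(R6) = 0.01805 S between n9,n10
  Y(R7) = 0.1133 S between n1,n10
  Y(R8) = 0.003378 S between n8,n4
  Y(R9) = 0.001190 S between n0,n2
  Y(R10) = 0.0003817 S between n0,n7
  Y(R11) = 0.4566 S between n0,n7
  Y(R12) = 0.1101 S between n3,n5
  Y(R13) = 0.005025 S between n6,n1
  Y(R14) = 0.2165 S between n2,n8
  Y(R15) = 0.0001387 S between n4,n7
  Y(R16) = 0.006098 S between n2,n9
  Y(R17) = 0.01715 S between n6,n9
  Y(R18) = 0.2809 S between n9,n7
  Y(R19) = 0.01712 S between n5,n2
  Y(R20) = 0.05747 S between n2,n10
  Ix: injects 0.069 A into n6 (from n7)
Assemble and solve the 10×10 MNA system:
  V(n1)=0.9318  V(n2)=1.010  V(n3)=1.817  V(n4)=0.2727  V(n5)=1.940  V(n6)=1.996  V(n7)=-0.002632  V(n8)=0.9991  V(n9)=0.1872  V(n10)=0.8845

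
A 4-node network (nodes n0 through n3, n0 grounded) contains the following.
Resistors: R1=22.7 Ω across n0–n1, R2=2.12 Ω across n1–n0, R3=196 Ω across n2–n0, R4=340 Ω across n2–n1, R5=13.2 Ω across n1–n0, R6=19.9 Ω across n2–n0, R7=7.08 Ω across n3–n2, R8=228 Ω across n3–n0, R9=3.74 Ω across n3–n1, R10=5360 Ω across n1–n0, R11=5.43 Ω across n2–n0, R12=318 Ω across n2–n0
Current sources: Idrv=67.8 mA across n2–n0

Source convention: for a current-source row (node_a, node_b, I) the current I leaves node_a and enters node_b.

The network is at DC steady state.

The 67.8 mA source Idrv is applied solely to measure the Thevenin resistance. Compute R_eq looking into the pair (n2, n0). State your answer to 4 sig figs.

R_eq = 3.071 Ω

Apply KCL at each of the 3 non-ground nodes and solve the resulting linear system.
Node n1: branches {R1, R2, R4, R5, R9, R10} → V_1 = -0.02853
Node n2: branches {R3, R4, R6, R7, R11, R12, Idrv} → V_2 = -0.2082
Node n3: branches {R7, R8, R9} → V_3 = -0.08968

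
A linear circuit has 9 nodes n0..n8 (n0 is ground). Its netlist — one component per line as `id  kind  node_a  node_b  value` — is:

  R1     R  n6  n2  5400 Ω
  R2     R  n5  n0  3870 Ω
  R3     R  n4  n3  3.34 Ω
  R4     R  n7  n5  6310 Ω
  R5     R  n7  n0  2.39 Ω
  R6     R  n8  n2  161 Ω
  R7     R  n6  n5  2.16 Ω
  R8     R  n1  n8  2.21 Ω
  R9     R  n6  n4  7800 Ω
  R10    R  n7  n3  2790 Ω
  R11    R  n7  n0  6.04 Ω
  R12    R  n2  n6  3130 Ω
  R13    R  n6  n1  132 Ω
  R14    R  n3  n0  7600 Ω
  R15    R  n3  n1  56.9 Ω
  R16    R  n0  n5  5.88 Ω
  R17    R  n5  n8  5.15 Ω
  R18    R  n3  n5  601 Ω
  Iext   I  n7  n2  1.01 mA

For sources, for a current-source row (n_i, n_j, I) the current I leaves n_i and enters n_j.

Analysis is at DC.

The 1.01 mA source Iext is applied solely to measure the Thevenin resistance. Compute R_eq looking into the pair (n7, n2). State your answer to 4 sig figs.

MNA unknowns: 8 node voltages V₁..V_8
R1: Y=0.0001852 on G[6,2]
R2: Y=0.0002584 on G[5,0]
R3: Y=0.2994 on G[4,3]
R4: Y=0.0001585 on G[7,5]
R5: Y=0.4184 on G[7,0]
R6: Y=0.006211 on G[8,2]
R7: Y=0.4630 on G[6,5]
R8: Y=0.4525 on G[1,8]
R9: Y=0.0001282 on G[6,4]
R10: Y=0.0003584 on G[7,3]
R11: Y=0.1656 on G[7,0]
R12: Y=0.0003195 on G[2,6]
R13: Y=0.007576 on G[6,1]
R14: Y=0.0001316 on G[3,0]
R15: Y=0.01757 on G[3,1]
R16: Y=0.1701 on G[0,5]
R17: Y=0.1942 on G[5,8]
R18: Y=0.001664 on G[3,5]
Iext: z[7]−=0.00101, z[2]+=0.00101
solve → V1=0.01037, V2=0.1605, V3=0.009677, V4=0.009675, V5=0.005891, V6=0.006130, V7=-0.001720, V8=0.01046

R_eq = 160.6 Ω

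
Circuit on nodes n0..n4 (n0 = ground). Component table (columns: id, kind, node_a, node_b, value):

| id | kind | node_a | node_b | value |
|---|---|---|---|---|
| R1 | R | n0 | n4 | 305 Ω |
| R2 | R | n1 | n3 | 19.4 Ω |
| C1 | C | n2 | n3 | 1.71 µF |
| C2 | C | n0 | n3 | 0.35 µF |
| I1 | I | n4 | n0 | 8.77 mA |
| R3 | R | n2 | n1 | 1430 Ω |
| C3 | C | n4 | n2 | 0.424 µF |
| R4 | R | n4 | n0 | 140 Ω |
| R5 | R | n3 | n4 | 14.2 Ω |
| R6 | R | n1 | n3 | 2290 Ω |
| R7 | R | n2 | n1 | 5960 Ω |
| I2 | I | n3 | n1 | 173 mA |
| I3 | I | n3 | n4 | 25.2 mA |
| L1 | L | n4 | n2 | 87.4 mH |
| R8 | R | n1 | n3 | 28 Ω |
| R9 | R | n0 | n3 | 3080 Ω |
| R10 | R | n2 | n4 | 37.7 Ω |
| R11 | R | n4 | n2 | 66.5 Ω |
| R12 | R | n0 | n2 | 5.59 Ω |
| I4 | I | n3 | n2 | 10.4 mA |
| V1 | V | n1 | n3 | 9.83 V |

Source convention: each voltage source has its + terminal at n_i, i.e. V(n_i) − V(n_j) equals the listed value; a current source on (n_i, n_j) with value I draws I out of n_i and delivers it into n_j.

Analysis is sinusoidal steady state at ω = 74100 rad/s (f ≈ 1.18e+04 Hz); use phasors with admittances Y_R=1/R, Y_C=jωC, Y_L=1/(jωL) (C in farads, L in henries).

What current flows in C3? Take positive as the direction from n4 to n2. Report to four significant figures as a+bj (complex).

-0.002657+0.004007j A

MNA unknowns: 4 node voltages V₁..V_4 plus 1 source current (V1)
R1: Y=0.003279+0.000j on G[0,4]
R2: Y=0.05155+0.000j on G[1,3]
C1: Y=0.000+0.1267j on G[2,3]
C2: Y=0.000+0.02593j on G[0,3]
I1: z[4]−=0.00877, z[0]+=0.00877
R3: Y=0.0006993+0.000j on G[2,1]
C3: Y=0.000+0.03142j on G[4,2]
R4: Y=0.007143+0.000j on G[4,0]
R5: Y=0.07042+0.000j on G[3,4]
R6: Y=0.0004367+0.000j on G[1,3]
R7: Y=0.0001678+0.000j on G[2,1]
I2: z[3]−=0.173, z[1]+=0.173
I3: z[3]−=0.0252, z[4]+=0.0252
L1: Y=0.000-0.0001544j on G[4,2]
R8: Y=0.03571+0.000j on G[1,3]
R9: Y=0.0003247+0.000j on G[0,3]
R10: Y=0.02653+0.000j on G[2,4]
R11: Y=0.01504+0.000j on G[4,2]
R12: Y=0.1789+0.000j on G[0,2]
I4: z[3]−=0.0104, z[2]+=0.0104
V1: row V1−V3=9.83, i_V1 at 1,3
solve → V1=9.753+0.2100j, V2=-0.02444+0.005561j, V3=-0.07721+0.2100j, V4=0.1031+0.09014j
aux → i_V1=-0.6975-0.0001773j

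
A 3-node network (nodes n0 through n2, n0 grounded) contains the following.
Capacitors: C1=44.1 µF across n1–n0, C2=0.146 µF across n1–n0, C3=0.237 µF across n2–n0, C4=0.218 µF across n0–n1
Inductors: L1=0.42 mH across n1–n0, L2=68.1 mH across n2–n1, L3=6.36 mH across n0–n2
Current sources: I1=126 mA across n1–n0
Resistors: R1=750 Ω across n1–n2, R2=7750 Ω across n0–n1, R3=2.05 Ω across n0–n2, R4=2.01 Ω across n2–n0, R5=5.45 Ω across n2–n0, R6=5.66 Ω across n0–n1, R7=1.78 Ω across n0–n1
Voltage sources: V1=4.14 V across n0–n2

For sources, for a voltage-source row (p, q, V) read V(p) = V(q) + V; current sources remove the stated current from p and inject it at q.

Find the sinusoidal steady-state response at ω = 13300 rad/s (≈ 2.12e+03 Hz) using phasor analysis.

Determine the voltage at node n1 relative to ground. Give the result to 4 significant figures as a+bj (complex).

-0.1332+0.08019j V

Apply KCL at each of the 2 non-ground nodes and solve the resulting linear system.
Node n1: branches {C1, L1, I1, R1, L2, C2, R2, R6, R7, C4} → V_1 = -0.1332+0.08019j
Node n2: branches {R1, L2, L3, R3, R4, R5, C3, V1} → V_2 = -4.140+0.000j
Source currents: i(V1)=-4.844+0.04021j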